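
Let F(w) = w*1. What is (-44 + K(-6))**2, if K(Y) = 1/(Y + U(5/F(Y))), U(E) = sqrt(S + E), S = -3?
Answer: 2*(11660*sqrt(138) + 188411*I)/(12*sqrt(138) + 193*I) ≈ 1949.3 + 4.3402*I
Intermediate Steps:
F(w) = w
U(E) = sqrt(-3 + E)
K(Y) = 1/(Y + sqrt(-3 + 5/Y))
(-44 + K(-6))**2 = (-44 + 1/(-6 + sqrt(-3 + 5/(-6))))**2 = (-44 + 1/(-6 + sqrt(-3 + 5*(-1/6))))**2 = (-44 + 1/(-6 + sqrt(-3 - 5/6)))**2 = (-44 + 1/(-6 + sqrt(-23/6)))**2 = (-44 + 1/(-6 + I*sqrt(138)/6))**2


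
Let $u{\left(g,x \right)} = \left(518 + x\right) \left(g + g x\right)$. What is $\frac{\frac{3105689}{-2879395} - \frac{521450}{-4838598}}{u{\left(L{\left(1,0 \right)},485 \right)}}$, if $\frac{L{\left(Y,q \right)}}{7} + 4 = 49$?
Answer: $- \frac{3381430015318}{534821124138294276675} \approx -6.3225 \cdot 10^{-9}$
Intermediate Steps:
$L{\left(Y,q \right)} = 315$ ($L{\left(Y,q \right)} = -28 + 7 \cdot 49 = -28 + 343 = 315$)
$\frac{\frac{3105689}{-2879395} - \frac{521450}{-4838598}}{u{\left(L{\left(1,0 \right)},485 \right)}} = \frac{\frac{3105689}{-2879395} - \frac{521450}{-4838598}}{315 \left(518 + 485^{2} + 519 \cdot 485\right)} = \frac{3105689 \left(- \frac{1}{2879395}\right) - - \frac{260725}{2419299}}{315 \left(518 + 235225 + 251715\right)} = \frac{- \frac{3105689}{2879395} + \frac{260725}{2419299}}{315 \cdot 487458} = - \frac{6762860030636}{6966117444105 \cdot 153549270} = \left(- \frac{6762860030636}{6966117444105}\right) \frac{1}{153549270} = - \frac{3381430015318}{534821124138294276675}$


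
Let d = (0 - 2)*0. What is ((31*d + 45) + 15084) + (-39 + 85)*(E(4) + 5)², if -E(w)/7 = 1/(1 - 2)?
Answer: 21753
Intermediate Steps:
E(w) = 7 (E(w) = -7/(1 - 2) = -7/(-1) = -7*(-1) = 7)
d = 0 (d = -2*0 = 0)
((31*d + 45) + 15084) + (-39 + 85)*(E(4) + 5)² = ((31*0 + 45) + 15084) + (-39 + 85)*(7 + 5)² = ((0 + 45) + 15084) + 46*12² = (45 + 15084) + 46*144 = 15129 + 6624 = 21753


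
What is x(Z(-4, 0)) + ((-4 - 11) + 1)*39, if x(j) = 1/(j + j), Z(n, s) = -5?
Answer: -5461/10 ≈ -546.10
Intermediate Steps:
x(j) = 1/(2*j)
x(Z(-4, 0)) + ((-4 - 11) + 1)*39 = (½)/(-5) + ((-4 - 11) + 1)*39 = (½)*(-⅕) + (-15 + 1)*39 = -⅒ - 14*39 = -⅒ - 546 = -5461/10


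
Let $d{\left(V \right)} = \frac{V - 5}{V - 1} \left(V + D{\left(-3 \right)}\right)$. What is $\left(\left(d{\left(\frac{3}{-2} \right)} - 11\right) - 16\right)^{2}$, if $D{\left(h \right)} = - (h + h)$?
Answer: $\frac{23409}{100} \approx 234.09$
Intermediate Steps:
$D{\left(h \right)} = - 2 h$
$d{\left(V \right)} = \frac{\left(-5 + V\right) \left(6 + V\right)}{-1 + V}$ ($d{\left(V \right)} = \frac{V - 5}{V - 1} \left(V - -6\right) = \frac{-5 + V}{-1 + V} \left(V + 6\right) = \frac{-5 + V}{-1 + V} \left(6 + V\right) = \frac{\left(-5 + V\right) \left(6 + V\right)}{-1 + V}$)
$\left(\left(d{\left(\frac{3}{-2} \right)} - 11\right) - 16\right)^{2} = \left(\left(\frac{-30 + \frac{3}{-2} + \left(\frac{3}{-2}\right)^{2}}{-1 + \frac{3}{-2}} - 11\right) - 16\right)^{2} = \left(\left(\frac{-30 + 3 \left(- \frac{1}{2}\right) + \left(3 \left(- \frac{1}{2}\right)\right)^{2}}{-1 + 3 \left(- \frac{1}{2}\right)} - 11\right) - 16\right)^{2} = \left(\left(\frac{-30 - \frac{3}{2} + \left(- \frac{3}{2}\right)^{2}}{-1 - \frac{3}{2}} - 11\right) - 16\right)^{2} = \left(\left(\frac{-30 - \frac{3}{2} + \frac{9}{4}}{- \frac{5}{2}} - 11\right) - 16\right)^{2} = \left(\left(\left(- \frac{2}{5}\right) \left(- \frac{117}{4}\right) - 11\right) - 16\right)^{2} = \left(\left(\frac{117}{10} - 11\right) - 16\right)^{2} = \left(\frac{7}{10} - 16\right)^{2} = \left(- \frac{153}{10}\right)^{2} = \frac{23409}{100}$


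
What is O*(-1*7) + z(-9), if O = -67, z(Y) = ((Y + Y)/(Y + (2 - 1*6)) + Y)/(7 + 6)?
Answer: 79162/169 ≈ 468.41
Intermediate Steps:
z(Y) = Y/13 + 2*Y/(13*(-4 + Y)) (z(Y) = ((2*Y)/(Y + (2 - 6)) + Y)/13 = ((2*Y)/(Y - 4) + Y)*(1/13) = ((2*Y)/(-4 + Y) + Y)*(1/13) = (2*Y/(-4 + Y) + Y)*(1/13) = (Y + 2*Y/(-4 + Y))*(1/13) = Y/13 + 2*Y/(13*(-4 + Y)))
O*(-1*7) + z(-9) = -(-67)*7 + (1/13)*(-9)*(-2 - 9)/(-4 - 9) = -67*(-7) + (1/13)*(-9)*(-11)/(-13) = 469 + (1/13)*(-9)*(-1/13)*(-11) = 469 - 99/169 = 79162/169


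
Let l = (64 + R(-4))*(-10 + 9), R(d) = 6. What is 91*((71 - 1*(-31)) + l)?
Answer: 2912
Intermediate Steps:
l = -70 (l = (64 + 6)*(-10 + 9) = 70*(-1) = -70)
91*((71 - 1*(-31)) + l) = 91*((71 - 1*(-31)) - 70) = 91*((71 + 31) - 70) = 91*(102 - 70) = 91*32 = 2912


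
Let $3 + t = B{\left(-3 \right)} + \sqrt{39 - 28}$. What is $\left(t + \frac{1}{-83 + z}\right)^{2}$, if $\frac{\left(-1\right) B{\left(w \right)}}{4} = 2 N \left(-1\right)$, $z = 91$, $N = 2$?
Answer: $\frac{11729}{64} + \frac{105 \sqrt{11}}{4} \approx 270.33$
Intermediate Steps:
$B{\left(w \right)} = 16$ ($B{\left(w \right)} = - 4 \cdot 2 \cdot 2 \left(-1\right) = - 4 \cdot 4 \left(-1\right) = \left(-4\right) \left(-4\right) = 16$)
$t = 13 + \sqrt{11}$ ($t = -3 + \left(16 + \sqrt{39 - 28}\right) = -3 + \left(16 + \sqrt{11}\right) = 13 + \sqrt{11} \approx 16.317$)
$\left(t + \frac{1}{-83 + z}\right)^{2} = \left(\left(13 + \sqrt{11}\right) + \frac{1}{-83 + 91}\right)^{2} = \left(\left(13 + \sqrt{11}\right) + \frac{1}{8}\right)^{2} = \left(\frac{105}{8} + \sqrt{11}\right)^{2}$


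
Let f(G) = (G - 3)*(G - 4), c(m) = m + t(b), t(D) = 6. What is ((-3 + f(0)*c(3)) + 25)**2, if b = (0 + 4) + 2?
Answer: 16900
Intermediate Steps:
b = 6 (b = 4 + 2 = 6)
c(m) = 6 + m (c(m) = m + 6 = 6 + m)
f(G) = (-4 + G)*(-3 + G) (f(G) = (-3 + G)*(-4 + G) = (-4 + G)*(-3 + G))
((-3 + f(0)*c(3)) + 25)**2 = ((-3 + (12 + 0**2 - 7*0)*(6 + 3)) + 25)**2 = ((-3 + (12 + 0 + 0)*9) + 25)**2 = ((-3 + 12*9) + 25)**2 = ((-3 + 108) + 25)**2 = (105 + 25)**2 = 130**2 = 16900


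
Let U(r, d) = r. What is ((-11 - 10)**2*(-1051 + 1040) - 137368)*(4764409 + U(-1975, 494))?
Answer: -677308601046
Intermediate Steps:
((-11 - 10)**2*(-1051 + 1040) - 137368)*(4764409 + U(-1975, 494)) = ((-11 - 10)**2*(-1051 + 1040) - 137368)*(4764409 - 1975) = ((-21)**2*(-11) - 137368)*4762434 = (441*(-11) - 137368)*4762434 = (-4851 - 137368)*4762434 = -142219*4762434 = -677308601046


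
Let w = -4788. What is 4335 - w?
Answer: 9123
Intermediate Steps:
4335 - w = 4335 - 1*(-4788) = 4335 + 4788 = 9123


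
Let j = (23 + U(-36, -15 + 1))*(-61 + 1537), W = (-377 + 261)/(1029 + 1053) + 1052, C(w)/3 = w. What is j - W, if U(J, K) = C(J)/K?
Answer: 322685422/7287 ≈ 44282.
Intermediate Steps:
C(w) = 3*w
W = 1095074/1041 (W = -116/2082 + 1052 = -116*1/2082 + 1052 = -58/1041 + 1052 = 1095074/1041 ≈ 1051.9)
U(J, K) = 3*J/K (U(J, K) = (3*J)/K = 3*J/K)
j = 317340/7 (j = (23 + 3*(-36)/(-15 + 1))*(-61 + 1537) = (23 + 3*(-36)/(-14))*1476 = (23 + 3*(-36)*(-1/14))*1476 = (23 + 54/7)*1476 = (215/7)*1476 = 317340/7 ≈ 45334.)
j - W = 317340/7 - 1*1095074/1041 = 317340/7 - 1095074/1041 = 322685422/7287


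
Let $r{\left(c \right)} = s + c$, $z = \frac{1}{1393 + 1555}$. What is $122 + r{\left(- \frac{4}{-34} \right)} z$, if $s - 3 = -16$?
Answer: $\frac{6113933}{50116} \approx 122.0$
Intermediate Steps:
$z = \frac{1}{2948} \approx 0.00033921$
$s = -13$ ($s = 3 - 16 = -13$)
$r{\left(c \right)} = -13 + c$
$122 + r{\left(- \frac{4}{-34} \right)} z = 122 + \left(-13 - \frac{4}{-34}\right) \frac{1}{2948} = 122 + \left(-13 - - \frac{2}{17}\right) \frac{1}{2948} = 122 + \left(-13 + \frac{2}{17}\right) \frac{1}{2948} = 122 - \frac{219}{50116} = \frac{6113933}{50116}$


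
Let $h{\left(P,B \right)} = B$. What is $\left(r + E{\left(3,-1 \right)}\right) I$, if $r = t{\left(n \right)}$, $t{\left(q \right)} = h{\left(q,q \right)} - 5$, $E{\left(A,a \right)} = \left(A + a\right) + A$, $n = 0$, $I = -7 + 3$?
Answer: $0$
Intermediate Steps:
$I = -4$
$E{\left(A,a \right)} = a + 2 A$
$t{\left(q \right)} = -5 + q$ ($t{\left(q \right)} = q - 5 = -5 + q$)
$r = -5$ ($r = -5 + 0 = -5$)
$\left(r + E{\left(3,-1 \right)}\right) I = \left(-5 + \left(-1 + 2 \cdot 3\right)\right) \left(-4\right) = \left(-5 + \left(-1 + 6\right)\right) \left(-4\right) = \left(-5 + 5\right) \left(-4\right) = 0 \left(-4\right) = 0$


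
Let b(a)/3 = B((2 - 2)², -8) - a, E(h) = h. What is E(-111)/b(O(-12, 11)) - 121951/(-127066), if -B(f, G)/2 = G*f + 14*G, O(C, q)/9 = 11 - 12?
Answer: 23713141/29606378 ≈ 0.80095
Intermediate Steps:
O(C, q) = -9 (O(C, q) = 9*(11 - 12) = 9*(-1) = -9)
B(f, G) = -28*G - 2*G*f (B(f, G) = -2*(G*f + 14*G) = -2*(14*G + G*f) = -28*G - 2*G*f)
b(a) = 672 - 3*a (b(a) = 3*(-2*(-8)*(14 + (2 - 2)²) - a) = 3*(-2*(-8)*(14 + 0²) - a) = 3*(-2*(-8)*(14 + 0) - a) = 3*(-2*(-8)*14 - a) = 3*(224 - a) = 672 - 3*a)
E(-111)/b(O(-12, 11)) - 121951/(-127066) = -111/(672 - 3*(-9)) - 121951/(-127066) = -111/(672 + 27) - 121951*(-1/127066) = -111/699 + 121951/127066 = -111*1/699 + 121951/127066 = -37/233 + 121951/127066 = 23713141/29606378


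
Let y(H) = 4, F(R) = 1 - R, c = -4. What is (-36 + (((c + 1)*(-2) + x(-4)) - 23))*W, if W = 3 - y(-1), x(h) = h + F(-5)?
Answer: 51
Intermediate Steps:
x(h) = 6 + h (x(h) = h + (1 - 1*(-5)) = h + (1 + 5) = h + 6 = 6 + h)
W = -1 (W = 3 - 1*4 = 3 - 4 = -1)
(-36 + (((c + 1)*(-2) + x(-4)) - 23))*W = (-36 + (((-4 + 1)*(-2) + (6 - 4)) - 23))*(-1) = (-36 + ((-3*(-2) + 2) - 23))*(-1) = (-36 + ((6 + 2) - 23))*(-1) = (-36 + (8 - 23))*(-1) = (-36 - 15)*(-1) = -51*(-1) = 51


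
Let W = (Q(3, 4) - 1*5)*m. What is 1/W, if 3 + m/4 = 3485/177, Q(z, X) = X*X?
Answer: 177/129976 ≈ 0.0013618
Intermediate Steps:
Q(z, X) = X²
m = 11816/177 (m = -12 + 4*(3485/177) = -12 + 13940/177 = 11816/177 ≈ 66.757)
W = 129976/177 (W = (4² - 1*5)*(11816/177) = (16 - 5)*(11816/177) = 11*(11816/177) = 129976/177 ≈ 734.33)
1/W = 1/(129976/177) = 177/129976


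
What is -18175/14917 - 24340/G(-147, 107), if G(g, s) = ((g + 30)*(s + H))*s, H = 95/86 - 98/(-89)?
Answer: -187406802001205/156093633944703 ≈ -1.2006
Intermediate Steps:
H = 16883/7654 (H = 95*(1/86) - 98*(-1/89) = 95/86 + 98/89 = 16883/7654 ≈ 2.2058)
G(g, s) = s*(30 + g)*(16883/7654 + s) (G(g, s) = ((g + 30)*(s + 16883/7654))*s = ((30 + g)*(16883/7654 + s))*s = s*(30 + g)*(16883/7654 + s))
-18175/14917 - 24340/G(-147, 107) = -18175/14917 - 24340*7654/(107*(506490 + 16883*(-147) + 229620*107 + 7654*(-147)*107)) = -18175*1/14917 - 24340*7654/(107*(506490 - 2481801 + 24569340 - 120389766)) = -18175/14917 - 24340/((1/7654)*107*(-97795737)) = -18175/14917 - 24340/(-10464143859/7654) = -18175/14917 - 24340*(-7654/10464143859) = -18175/14917 + 186298360/10464143859 = -187406802001205/156093633944703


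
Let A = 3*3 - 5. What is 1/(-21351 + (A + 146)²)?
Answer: 1/1149 ≈ 0.00087032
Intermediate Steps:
A = 4 (A = 9 - 5 = 4)
1/(-21351 + (A + 146)²) = 1/(-21351 + (4 + 146)²) = 1/(-21351 + 150²) = 1/(-21351 + 22500) = 1/1149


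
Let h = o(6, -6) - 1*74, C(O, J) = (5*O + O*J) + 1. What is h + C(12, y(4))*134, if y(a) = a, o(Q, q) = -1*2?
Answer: 14530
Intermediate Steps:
o(Q, q) = -2
C(O, J) = 1 + 5*O + J*O (C(O, J) = (5*O + J*O) + 1 = 1 + 5*O + J*O)
h = -76 (h = -2 - 1*74 = -2 - 74 = -76)
h + C(12, y(4))*134 = -76 + (1 + 5*12 + 4*12)*134 = -76 + (1 + 60 + 48)*134 = -76 + 109*134 = -76 + 14606 = 14530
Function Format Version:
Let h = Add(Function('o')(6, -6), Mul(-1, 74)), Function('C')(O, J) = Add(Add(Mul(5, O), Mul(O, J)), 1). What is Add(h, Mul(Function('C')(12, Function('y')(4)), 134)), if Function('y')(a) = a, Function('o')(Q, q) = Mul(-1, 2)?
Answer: 14530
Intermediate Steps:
Function('o')(Q, q) = -2
Function('C')(O, J) = Add(1, Mul(5, O), Mul(J, O)) (Function('C')(O, J) = Add(Add(Mul(5, O), Mul(J, O)), 1) = Add(1, Mul(5, O), Mul(J, O)))
h = -76 (h = Add(-2, Mul(-1, 74)) = Add(-2, -74) = -76)
Add(h, Mul(Function('C')(12, Function('y')(4)), 134)) = Add(-76, Mul(Add(1, Mul(5, 12), Mul(4, 12)), 134)) = Add(-76, Mul(Add(1, 60, 48), 134)) = Add(-76, Mul(109, 134)) = Add(-76, 14606) = 14530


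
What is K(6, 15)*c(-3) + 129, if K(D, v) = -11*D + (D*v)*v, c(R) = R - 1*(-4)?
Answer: 1413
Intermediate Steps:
c(R) = 4 + R (c(R) = R + 4 = 4 + R)
K(D, v) = -11*D + D*v**2
K(6, 15)*c(-3) + 129 = (6*(-11 + 15**2))*(4 - 3) + 129 = (6*(-11 + 225))*1 + 129 = (6*214)*1 + 129 = 1284*1 + 129 = 1284 + 129 = 1413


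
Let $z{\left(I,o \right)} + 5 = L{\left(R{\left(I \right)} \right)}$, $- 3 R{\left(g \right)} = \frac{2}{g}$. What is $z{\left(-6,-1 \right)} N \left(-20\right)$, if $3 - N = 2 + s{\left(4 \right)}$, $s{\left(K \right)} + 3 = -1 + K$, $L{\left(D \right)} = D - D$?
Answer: $100$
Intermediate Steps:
$R{\left(g \right)} = - \frac{2}{3 g}$ ($R{\left(g \right)} = - \frac{2 \frac{1}{g}}{3} = - \frac{2}{3 g}$)
$L{\left(D \right)} = 0$
$z{\left(I,o \right)} = -5$ ($z{\left(I,o \right)} = -5 + 0 = -5$)
$s{\left(K \right)} = -4 + K$ ($s{\left(K \right)} = -3 + \left(-1 + K\right) = -4 + K$)
$N = 1$ ($N = 3 - \left(2 + \left(-4 + 4\right)\right) = 3 - \left(2 + 0\right) = 3 - 2 = 1$)
$z{\left(-6,-1 \right)} N \left(-20\right) = \left(-5\right) 1 \left(-20\right) = \left(-5\right) \left(-20\right) = 100$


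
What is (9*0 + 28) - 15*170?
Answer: -2522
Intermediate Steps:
(9*0 + 28) - 15*170 = (0 + 28) - 2550 = 28 - 2550 = -2522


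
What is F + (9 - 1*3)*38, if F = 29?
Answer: 257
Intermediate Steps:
F + (9 - 1*3)*38 = 29 + (9 - 1*3)*38 = 29 + (9 - 3)*38 = 29 + 6*38 = 29 + 228 = 257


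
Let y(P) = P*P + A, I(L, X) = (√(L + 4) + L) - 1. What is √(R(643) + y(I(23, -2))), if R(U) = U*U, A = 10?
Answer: √(413970 + 132*√3) ≈ 643.58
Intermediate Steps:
I(L, X) = -1 + L + √(4 + L) (I(L, X) = (√(4 + L) + L) - 1 = (L + √(4 + L)) - 1 = -1 + L + √(4 + L))
R(U) = U²
y(P) = 10 + P² (y(P) = P*P + 10 = P² + 10 = 10 + P²)
√(R(643) + y(I(23, -2))) = √(643² + (10 + (-1 + 23 + √(4 + 23))²)) = √(413449 + (10 + (-1 + 23 + √27)²)) = √(413449 + (10 + (-1 + 23 + 3*√3)²)) = √(413449 + (10 + (22 + 3*√3)²)) = √(413459 + (22 + 3*√3)²)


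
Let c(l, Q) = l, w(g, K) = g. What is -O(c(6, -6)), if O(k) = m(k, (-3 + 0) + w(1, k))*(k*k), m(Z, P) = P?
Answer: 72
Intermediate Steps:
O(k) = -2*k**2 (O(k) = ((-3 + 0) + 1)*(k*k) = (-3 + 1)*k**2 = -2*k**2)
-O(c(6, -6)) = -(-2)*6**2 = -(-2)*36 = -1*(-72) = 72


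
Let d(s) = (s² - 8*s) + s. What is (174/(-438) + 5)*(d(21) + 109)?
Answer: 135408/73 ≈ 1854.9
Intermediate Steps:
d(s) = s² - 7*s
(174/(-438) + 5)*(d(21) + 109) = (174/(-438) + 5)*(21*(-7 + 21) + 109) = (174*(-1/438) + 5)*(21*14 + 109) = (-29/73 + 5)*(294 + 109) = (336/73)*403 = 135408/73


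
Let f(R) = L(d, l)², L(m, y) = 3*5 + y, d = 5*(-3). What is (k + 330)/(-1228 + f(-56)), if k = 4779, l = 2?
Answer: -1703/313 ≈ -5.4409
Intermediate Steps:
d = -15
L(m, y) = 15 + y
f(R) = 289 (f(R) = (15 + 2)² = 17² = 289)
(k + 330)/(-1228 + f(-56)) = (4779 + 330)/(-1228 + 289) = 5109/(-939) = 5109*(-1/939) = -1703/313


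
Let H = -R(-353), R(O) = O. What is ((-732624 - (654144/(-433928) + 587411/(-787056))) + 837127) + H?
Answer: 4476472728387635/42690704496 ≈ 1.0486e+5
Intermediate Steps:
H = 353 (H = -1*(-353) = 353)
((-732624 - (654144/(-433928) + 587411/(-787056))) + 837127) + H = ((-732624 - (654144/(-433928) + 587411/(-787056))) + 837127) + 353 = ((-732624 - (654144*(-1/433928) + 587411*(-1/787056))) + 837127) + 353 = ((-732624 - (-81768/54241 - 587411/787056)) + 837127) + 353 = ((-732624 - 1*(-96217755059/42690704496)) + 837127) + 353 = ((-732624 + 96217755059/42690704496) + 837127) + 353 = (-31276138472922445/42690704496 + 837127) + 353 = 4461402909700547/42690704496 + 353 = 4476472728387635/42690704496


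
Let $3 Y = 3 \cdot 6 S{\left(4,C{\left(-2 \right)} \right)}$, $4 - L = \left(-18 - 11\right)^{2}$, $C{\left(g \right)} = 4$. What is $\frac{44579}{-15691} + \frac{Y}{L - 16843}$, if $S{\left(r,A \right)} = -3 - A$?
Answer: $- \frac{1781669}{627640} \approx -2.8387$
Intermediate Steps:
$L = -837$ ($L = 4 - \left(-18 - 11\right)^{2} = 4 - \left(-29\right)^{2} = 4 - 841 = -837$)
$Y = -42$ ($Y = \frac{3 \cdot 6 \left(-3 - 4\right)}{3} = \frac{18 \left(-3 - 4\right)}{3} = \frac{18 \left(-7\right)}{3} = \frac{1}{3} \left(-126\right) = -42$)
$\frac{44579}{-15691} + \frac{Y}{L - 16843} = \frac{44579}{-15691} - \frac{42}{-837 - 16843} = 44579 \left(- \frac{1}{15691}\right) - \frac{42}{-837 - 16843} = - \frac{44579}{15691} - \frac{42}{-17680} = - \frac{44579}{15691} - - \frac{21}{8840} = - \frac{44579}{15691} + \frac{21}{8840} = - \frac{1781669}{627640}$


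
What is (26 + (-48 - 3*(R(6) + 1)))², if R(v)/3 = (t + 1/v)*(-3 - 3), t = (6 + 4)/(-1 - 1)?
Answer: 81796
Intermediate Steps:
t = -5 (t = 10/(-2) = 10*(-½) = -5)
R(v) = 90 - 18/v (R(v) = 3*((-5 + 1/v)*(-3 - 3)) = 3*((-5 + 1/v)*(-6)) = 3*(30 - 6/v) = 90 - 18/v)
(26 + (-48 - 3*(R(6) + 1)))² = (26 + (-48 - 3*((90 - 18/6) + 1)))² = (26 + (-48 - 3*((90 - 18*⅙) + 1)))² = (26 + (-48 - 3*((90 - 3) + 1)))² = (26 + (-48 - 3*(87 + 1)))² = (26 + (-48 - 3*88))² = (26 + (-48 - 1*264))² = (26 + (-48 - 264))² = (26 - 312)² = (-286)² = 81796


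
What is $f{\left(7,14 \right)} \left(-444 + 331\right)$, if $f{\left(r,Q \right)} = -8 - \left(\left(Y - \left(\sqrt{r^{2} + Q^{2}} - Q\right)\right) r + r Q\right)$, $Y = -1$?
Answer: $22261 - 5537 \sqrt{5} \approx 9879.9$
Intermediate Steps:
$f{\left(r,Q \right)} = -8 - Q r - r \left(-1 + Q - \sqrt{Q^{2} + r^{2}}\right)$ ($f{\left(r,Q \right)} = -8 - \left(\left(-1 - \left(\sqrt{r^{2} + Q^{2}} - Q\right)\right) r + r Q\right) = -8 - \left(\left(-1 - \left(\sqrt{Q^{2} + r^{2}} - Q\right)\right) r + Q r\right) = -8 - \left(\left(-1 + \left(Q - \sqrt{Q^{2} + r^{2}}\right)\right) r + Q r\right) = -8 - \left(\left(-1 + Q - \sqrt{Q^{2} + r^{2}}\right) r + Q r\right) = -8 - \left(r \left(-1 + Q - \sqrt{Q^{2} + r^{2}}\right) + Q r\right) = -8 - \left(Q r + r \left(-1 + Q - \sqrt{Q^{2} + r^{2}}\right)\right) = -8 - Q r - r \left(-1 + Q - \sqrt{Q^{2} + r^{2}}\right)$)
$f{\left(7,14 \right)} \left(-444 + 331\right) = \left(-8 + 7 + 7 \sqrt{14^{2} + 7^{2}} - 28 \cdot 7\right) \left(-444 + 331\right) = \left(-8 + 7 + 7 \sqrt{196 + 49} - 196\right) \left(-113\right) = \left(-8 + 7 + 7 \sqrt{245} - 196\right) \left(-113\right) = \left(-8 + 7 + 7 \cdot 7 \sqrt{5} - 196\right) \left(-113\right) = \left(-8 + 7 + 49 \sqrt{5} - 196\right) \left(-113\right) = \left(-197 + 49 \sqrt{5}\right) \left(-113\right) = 22261 - 5537 \sqrt{5}$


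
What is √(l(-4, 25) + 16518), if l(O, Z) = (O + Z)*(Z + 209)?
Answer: 2*√5358 ≈ 146.40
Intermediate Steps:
l(O, Z) = (209 + Z)*(O + Z) (l(O, Z) = (O + Z)*(209 + Z) = (209 + Z)*(O + Z))
√(l(-4, 25) + 16518) = √((25² + 209*(-4) + 209*25 - 4*25) + 16518) = √((625 - 836 + 5225 - 100) + 16518) = √(4914 + 16518) = √21432 = 2*√5358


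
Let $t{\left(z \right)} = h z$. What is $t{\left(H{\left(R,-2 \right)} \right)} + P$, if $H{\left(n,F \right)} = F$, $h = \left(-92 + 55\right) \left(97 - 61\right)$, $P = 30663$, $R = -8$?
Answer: $33327$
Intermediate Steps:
$h = -1332$ ($h = \left(-37\right) 36 = -1332$)
$t{\left(z \right)} = - 1332 z$
$t{\left(H{\left(R,-2 \right)} \right)} + P = \left(-1332\right) \left(-2\right) + 30663 = 2664 + 30663 = 33327$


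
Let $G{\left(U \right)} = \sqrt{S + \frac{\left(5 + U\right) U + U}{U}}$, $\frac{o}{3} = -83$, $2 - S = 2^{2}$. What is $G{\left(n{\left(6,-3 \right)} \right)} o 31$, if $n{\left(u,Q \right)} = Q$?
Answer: $-7719$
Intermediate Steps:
$S = -2$ ($S = 2 - 2^{2} = 2 - 4 = -2$)
$o = -249$ ($o = 3 \left(-83\right) = -249$)
$G{\left(U \right)} = \sqrt{-2 + \frac{U + U \left(5 + U\right)}{U}}$ ($G{\left(U \right)} = \sqrt{-2 + \frac{\left(5 + U\right) U + U}{U}} = \sqrt{-2 + \frac{U \left(5 + U\right) + U}{U}} = \sqrt{-2 + \frac{U + U \left(5 + U\right)}{U}}$)
$G{\left(n{\left(6,-3 \right)} \right)} o 31 = \sqrt{4 - 3} \left(-249\right) 31 = \sqrt{1} \left(-249\right) 31 = 1 \left(-249\right) 31 = \left(-249\right) 31 = -7719$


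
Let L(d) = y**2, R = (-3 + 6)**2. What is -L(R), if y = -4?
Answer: -16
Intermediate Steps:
R = 9 (R = 3**2 = 9)
L(d) = 16 (L(d) = (-4)**2 = 16)
-L(R) = -1*16 = -16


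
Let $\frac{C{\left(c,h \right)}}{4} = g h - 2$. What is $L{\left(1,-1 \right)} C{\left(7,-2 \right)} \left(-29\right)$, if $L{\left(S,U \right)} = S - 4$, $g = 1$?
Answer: $-1392$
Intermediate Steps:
$L{\left(S,U \right)} = -4 + S$
$C{\left(c,h \right)} = -8 + 4 h$ ($C{\left(c,h \right)} = 4 \left(1 h - 2\right) = 4 \left(h - 2\right) = 4 \left(-2 + h\right) = -8 + 4 h$)
$L{\left(1,-1 \right)} C{\left(7,-2 \right)} \left(-29\right) = \left(-4 + 1\right) \left(-8 + 4 \left(-2\right)\right) \left(-29\right) = - 3 \left(-8 - 8\right) \left(-29\right) = \left(-3\right) \left(-16\right) \left(-29\right) = 48 \left(-29\right) = -1392$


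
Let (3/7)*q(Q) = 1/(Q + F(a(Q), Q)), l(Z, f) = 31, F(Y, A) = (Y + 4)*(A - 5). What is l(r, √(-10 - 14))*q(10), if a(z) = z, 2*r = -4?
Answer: 217/240 ≈ 0.90417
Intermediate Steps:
r = -2 (r = (½)*(-4) = -2)
F(Y, A) = (-5 + A)*(4 + Y) (F(Y, A) = (4 + Y)*(-5 + A) = (-5 + A)*(4 + Y))
q(Q) = 7/(3*(-20 + Q²)) (q(Q) = 7/(3*(Q + (-20 - 5*Q + 4*Q + Q*Q))) = 7/(3*(Q + (-20 - 5*Q + 4*Q + Q²))) = 7/(3*(Q + (-20 + Q² - Q))) = 7/(3*(-20 + Q²)))
l(r, √(-10 - 14))*q(10) = 31*(7/(3*(-20 + 10²))) = 31*(7/(3*(-20 + 100))) = 31*((7/3)/80) = 31*((7/3)*(1/80)) = 31*(7/240) = 217/240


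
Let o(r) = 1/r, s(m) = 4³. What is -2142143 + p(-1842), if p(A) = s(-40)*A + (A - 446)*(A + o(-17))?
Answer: 33228193/17 ≈ 1.9546e+6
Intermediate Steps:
s(m) = 64
p(A) = 64*A + (-446 + A)*(-1/17 + A) (p(A) = 64*A + (A - 446)*(A + 1/(-17)) = 64*A + (-446 + A)*(A - 1/17) = 64*A + (-446 + A)*(-1/17 + A))
-2142143 + p(-1842) = -2142143 + (446/17 + (-1842)² - 6495/17*(-1842)) = -2142143 + (446/17 + 3392964 + 11963790/17) = -2142143 + 69644624/17 = 33228193/17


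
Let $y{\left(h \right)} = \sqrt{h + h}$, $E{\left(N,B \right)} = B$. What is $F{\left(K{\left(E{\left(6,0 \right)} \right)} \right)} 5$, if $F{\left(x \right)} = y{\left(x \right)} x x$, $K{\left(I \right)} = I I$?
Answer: $0$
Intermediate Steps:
$y{\left(h \right)} = \sqrt{2} \sqrt{h}$ ($y{\left(h \right)} = \sqrt{2 h} = \sqrt{2} \sqrt{h}$)
$K{\left(I \right)} = I^{2}$
$F{\left(x \right)} = \sqrt{2} x^{\frac{5}{2}}$ ($F{\left(x \right)} = \sqrt{2} \sqrt{x} x x = \sqrt{2} x^{\frac{3}{2}} x = \sqrt{2} x^{\frac{5}{2}}$)
$F{\left(K{\left(E{\left(6,0 \right)} \right)} \right)} 5 = \sqrt{2} \left(0^{2}\right)^{\frac{5}{2}} \cdot 5 = \sqrt{2} \cdot 0^{\frac{5}{2}} \cdot 5 = \sqrt{2} \cdot 0 \cdot 5 = 0 \cdot 5 = 0$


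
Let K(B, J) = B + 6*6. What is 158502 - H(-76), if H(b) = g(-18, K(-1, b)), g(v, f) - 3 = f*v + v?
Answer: 159147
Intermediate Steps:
K(B, J) = 36 + B (K(B, J) = B + 36 = 36 + B)
g(v, f) = 3 + v + f*v (g(v, f) = 3 + (f*v + v) = 3 + (v + f*v) = 3 + v + f*v)
H(b) = -645 (H(b) = 3 - 18 + (36 - 1)*(-18) = 3 - 18 + 35*(-18) = 3 - 18 - 630 = -645)
158502 - H(-76) = 158502 - 1*(-645) = 158502 + 645 = 159147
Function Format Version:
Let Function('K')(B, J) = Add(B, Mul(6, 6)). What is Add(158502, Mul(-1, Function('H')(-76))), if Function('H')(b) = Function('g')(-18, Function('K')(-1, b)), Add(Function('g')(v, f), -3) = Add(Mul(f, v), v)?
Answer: 159147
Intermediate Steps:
Function('K')(B, J) = Add(36, B) (Function('K')(B, J) = Add(B, 36) = Add(36, B))
Function('g')(v, f) = Add(3, v, Mul(f, v)) (Function('g')(v, f) = Add(3, Add(Mul(f, v), v)) = Add(3, Add(v, Mul(f, v))) = Add(3, v, Mul(f, v)))
Function('H')(b) = -645 (Function('H')(b) = Add(3, -18, Mul(Add(36, -1), -18)) = Add(3, -18, Mul(35, -18)) = Add(3, -18, -630) = -645)
Add(158502, Mul(-1, Function('H')(-76))) = Add(158502, Mul(-1, -645)) = Add(158502, 645) = 159147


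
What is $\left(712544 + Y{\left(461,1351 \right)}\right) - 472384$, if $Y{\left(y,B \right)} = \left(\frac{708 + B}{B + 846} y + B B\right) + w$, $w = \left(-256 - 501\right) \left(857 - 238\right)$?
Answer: $\frac{3509070465}{2197} \approx 1.5972 \cdot 10^{6}$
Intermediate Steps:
$w = -468583$ ($w = \left(-757\right) 619 = -468583$)
$Y{\left(y,B \right)} = -468583 + B^{2} + \frac{y \left(708 + B\right)}{846 + B}$ ($Y{\left(y,B \right)} = \left(\frac{708 + B}{B + 846} y + B B\right) - 468583 = \left(\frac{708 + B}{846 + B} y + B^{2}\right) - 468583 = \left(\frac{y \left(708 + B\right)}{846 + B} + B^{2}\right) - 468583 = \left(B^{2} + \frac{y \left(708 + B\right)}{846 + B}\right) - 468583 = -468583 + B^{2} + \frac{y \left(708 + B\right)}{846 + B}$)
$\left(712544 + Y{\left(461,1351 \right)}\right) - 472384 = \left(712544 + \frac{-396421218 + 1351^{3} - 633055633 + 708 \cdot 461 + 846 \cdot 1351^{2} + 1351 \cdot 461}{846 + 1351}\right) - 472384 = \left(712544 + \frac{-396421218 + 2465846551 - 633055633 + 326388 + 846 \cdot 1825201 + 622811}{2197}\right) - 472384 = \left(712544 + \frac{-396421218 + 2465846551 - 633055633 + 326388 + 1544120046 + 622811}{2197}\right) - 472384 = \left(712544 + \frac{1}{2197} \cdot 2981438945\right) - 472384 = \left(712544 + \frac{2981438945}{2197}\right) - 472384 = \frac{4546898113}{2197} - 472384 = \frac{3509070465}{2197}$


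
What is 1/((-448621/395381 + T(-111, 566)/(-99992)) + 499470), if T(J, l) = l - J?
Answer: 39534936952/19746469833231471 ≈ 2.0021e-6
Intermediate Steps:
1/((-448621/395381 + T(-111, 566)/(-99992)) + 499470) = 1/((-448621/395381 + (566 - 1*(-111))/(-99992)) + 499470) = 1/((-448621*1/395381 + (566 + 111)*(-1/99992)) + 499470) = 1/((-448621/395381 + 677*(-1/99992)) + 499470) = 1/((-448621/395381 - 677/99992) + 499470) = 1/(-45126183969/39534936952 + 499470) = 1/(19746469833231471/39534936952) = 39534936952/19746469833231471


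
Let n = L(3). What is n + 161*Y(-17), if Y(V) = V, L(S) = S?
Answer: -2734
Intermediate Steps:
n = 3
n + 161*Y(-17) = 3 + 161*(-17) = 3 - 2737 = -2734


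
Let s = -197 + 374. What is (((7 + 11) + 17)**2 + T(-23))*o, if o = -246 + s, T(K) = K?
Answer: -82938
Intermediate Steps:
s = 177
o = -69 (o = -246 + 177 = -69)
(((7 + 11) + 17)**2 + T(-23))*o = (((7 + 11) + 17)**2 - 23)*(-69) = ((18 + 17)**2 - 23)*(-69) = (35**2 - 23)*(-69) = (1225 - 23)*(-69) = 1202*(-69) = -82938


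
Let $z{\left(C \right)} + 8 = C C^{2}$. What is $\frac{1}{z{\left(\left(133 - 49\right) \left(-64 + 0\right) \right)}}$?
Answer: $- \frac{1}{155373797384} \approx -6.4361 \cdot 10^{-12}$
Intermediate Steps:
$z{\left(C \right)} = -8 + C^{3}$ ($z{\left(C \right)} = -8 + C C^{2} = -8 + C^{3}$)
$\frac{1}{z{\left(\left(133 - 49\right) \left(-64 + 0\right) \right)}} = \frac{1}{-8 + \left(\left(133 - 49\right) \left(-64 + 0\right)\right)^{3}} = \frac{1}{-8 + \left(84 \left(-64\right)\right)^{3}} = \frac{1}{-8 + \left(-5376\right)^{3}} = \frac{1}{-8 - 155373797376} = \frac{1}{-155373797384} = - \frac{1}{155373797384}$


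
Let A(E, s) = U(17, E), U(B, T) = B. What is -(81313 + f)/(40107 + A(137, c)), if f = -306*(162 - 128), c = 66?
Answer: -70909/40124 ≈ -1.7672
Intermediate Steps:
f = -10404 (f = -306*34 = -10404)
A(E, s) = 17
-(81313 + f)/(40107 + A(137, c)) = -(81313 - 10404)/(40107 + 17) = -70909/40124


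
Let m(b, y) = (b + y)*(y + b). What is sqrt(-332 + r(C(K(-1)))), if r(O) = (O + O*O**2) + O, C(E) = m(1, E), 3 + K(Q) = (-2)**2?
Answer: 2*I*sqrt(65) ≈ 16.125*I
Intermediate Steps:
K(Q) = 1 (K(Q) = -3 + (-2)**2 = -3 + 4 = 1)
m(b, y) = (b + y)**2 (m(b, y) = (b + y)*(b + y) = (b + y)**2)
C(E) = (1 + E)**2
r(O) = O**3 + 2*O (r(O) = (O + O**3) + O = O**3 + 2*O)
sqrt(-332 + r(C(K(-1)))) = sqrt(-332 + (1 + 1)**2*(2 + ((1 + 1)**2)**2)) = sqrt(-332 + 2**2*(2 + (2**2)**2)) = sqrt(-332 + 4*(2 + 4**2)) = sqrt(-332 + 4*(2 + 16)) = sqrt(-332 + 4*18) = sqrt(-332 + 72) = sqrt(-260) = 2*I*sqrt(65)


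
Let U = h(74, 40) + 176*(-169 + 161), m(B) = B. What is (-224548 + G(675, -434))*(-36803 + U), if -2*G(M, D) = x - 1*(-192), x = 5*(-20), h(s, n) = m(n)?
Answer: 8572977574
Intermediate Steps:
h(s, n) = n
x = -100
U = -1368 (U = 40 + 176*(-169 + 161) = 40 + 176*(-8) = 40 - 1408 = -1368)
G(M, D) = -46 (G(M, D) = -(-100 - 1*(-192))/2 = -(-100 + 192)/2 = -½*92 = -46)
(-224548 + G(675, -434))*(-36803 + U) = (-224548 - 46)*(-36803 - 1368) = -224594*(-38171) = 8572977574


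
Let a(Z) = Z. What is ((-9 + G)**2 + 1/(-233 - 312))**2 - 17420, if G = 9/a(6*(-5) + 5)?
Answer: -45226137965659/4641015625 ≈ -9744.9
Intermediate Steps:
G = -9/25 (G = 9/(6*(-5) + 5) = 9/(-30 + 5) = 9/(-25) = 9*(-1/25) = -9/25 ≈ -0.36000)
((-9 + G)**2 + 1/(-233 - 312))**2 - 17420 = ((-9 - 9/25)**2 + 1/(-233 - 312))**2 - 17420 = ((-234/25)**2 + 1/(-545))**2 - 17420 = (54756/625 - 1/545)**2 - 17420 = (5968279/68125)**2 - 17420 = 35620354221841/4641015625 - 17420 = -45226137965659/4641015625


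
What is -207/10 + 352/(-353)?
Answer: -76591/3530 ≈ -21.697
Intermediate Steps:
-207/10 + 352/(-353) = -207*1/10 + 352*(-1/353) = -207/10 - 352/353 = -76591/3530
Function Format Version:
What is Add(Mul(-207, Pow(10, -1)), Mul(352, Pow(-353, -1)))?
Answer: Rational(-76591, 3530) ≈ -21.697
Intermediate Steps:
Add(Mul(-207, Pow(10, -1)), Mul(352, Pow(-353, -1))) = Add(Mul(-207, Rational(1, 10)), Mul(352, Rational(-1, 353))) = Add(Rational(-207, 10), Rational(-352, 353)) = Rational(-76591, 3530)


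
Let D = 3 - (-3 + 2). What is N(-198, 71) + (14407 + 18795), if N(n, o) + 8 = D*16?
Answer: 33258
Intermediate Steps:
D = 4 (D = 3 - 1*(-1) = 3 + 1 = 4)
N(n, o) = 56 (N(n, o) = -8 + 4*16 = -8 + 64 = 56)
N(-198, 71) + (14407 + 18795) = 56 + (14407 + 18795) = 56 + 33202 = 33258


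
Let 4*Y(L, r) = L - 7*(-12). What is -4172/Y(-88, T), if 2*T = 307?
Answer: 4172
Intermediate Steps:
T = 307/2 (T = (½)*307 = 307/2 ≈ 153.50)
Y(L, r) = 21 + L/4 (Y(L, r) = (L - 7*(-12))/4 = (L + 84)/4 = (84 + L)/4 = 21 + L/4)
-4172/Y(-88, T) = -4172/(21 + (¼)*(-88)) = -4172/(21 - 22) = -4172/(-1) = -4172*(-1) = 4172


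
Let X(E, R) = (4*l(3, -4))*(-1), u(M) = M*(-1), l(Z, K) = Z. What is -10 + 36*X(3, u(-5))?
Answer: -442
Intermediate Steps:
u(M) = -M
X(E, R) = -12 (X(E, R) = (4*3)*(-1) = 12*(-1) = -12)
-10 + 36*X(3, u(-5)) = -10 + 36*(-12) = -10 - 432 = -442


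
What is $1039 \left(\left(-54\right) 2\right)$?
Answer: $-112212$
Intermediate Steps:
$1039 \left(\left(-54\right) 2\right) = 1039 \left(-108\right) = -112212$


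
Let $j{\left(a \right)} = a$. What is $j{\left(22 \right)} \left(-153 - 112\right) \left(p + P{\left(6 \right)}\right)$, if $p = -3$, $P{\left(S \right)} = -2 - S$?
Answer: $64130$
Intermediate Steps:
$j{\left(22 \right)} \left(-153 - 112\right) \left(p + P{\left(6 \right)}\right) = 22 \left(-153 - 112\right) \left(-3 - 8\right) = 22 \left(- 265 \left(-3 - 8\right)\right) = 22 \left(\left(-265\right) \left(-11\right)\right) = 22 \cdot 2915 = 64130$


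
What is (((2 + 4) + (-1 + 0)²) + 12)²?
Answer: 361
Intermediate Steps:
(((2 + 4) + (-1 + 0)²) + 12)² = ((6 + (-1)²) + 12)² = ((6 + 1) + 12)² = (7 + 12)² = 19² = 361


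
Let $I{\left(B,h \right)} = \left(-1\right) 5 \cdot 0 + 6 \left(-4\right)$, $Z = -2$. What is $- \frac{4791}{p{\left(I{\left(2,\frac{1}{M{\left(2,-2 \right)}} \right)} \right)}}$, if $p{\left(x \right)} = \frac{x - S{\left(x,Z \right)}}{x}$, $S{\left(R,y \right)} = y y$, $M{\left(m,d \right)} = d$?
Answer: $- \frac{28746}{7} \approx -4106.6$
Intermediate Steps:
$S{\left(R,y \right)} = y^{2}$
$I{\left(B,h \right)} = -24$ ($I{\left(B,h \right)} = \left(-5\right) 0 - 24 = 0 - 24 = -24$)
$p{\left(x \right)} = \frac{-4 + x}{x}$ ($p{\left(x \right)} = \frac{x - \left(-2\right)^{2}}{x} = \frac{x - 4}{x} = \frac{-4 + x}{x}$)
$- \frac{4791}{p{\left(I{\left(2,\frac{1}{M{\left(2,-2 \right)}} \right)} \right)}} = - \frac{4791}{\frac{1}{-24} \left(-4 - 24\right)} = - \frac{4791}{\left(- \frac{1}{24}\right) \left(-28\right)} = - \frac{4791}{\frac{7}{6}} = \left(-4791\right) \frac{6}{7} = - \frac{28746}{7}$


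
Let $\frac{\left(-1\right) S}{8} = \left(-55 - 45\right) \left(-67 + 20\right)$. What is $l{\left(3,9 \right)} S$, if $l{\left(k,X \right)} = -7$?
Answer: $263200$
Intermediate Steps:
$S = -37600$ ($S = - 8 \left(-55 - 45\right) \left(-67 + 20\right) = - 8 \left(-55 - 45\right) \left(-47\right) = - 8 \left(\left(-100\right) \left(-47\right)\right) = \left(-8\right) 4700 = -37600$)
$l{\left(3,9 \right)} S = \left(-7\right) \left(-37600\right) = 263200$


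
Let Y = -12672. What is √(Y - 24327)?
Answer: 3*I*√4111 ≈ 192.35*I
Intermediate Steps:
√(Y - 24327) = √(-12672 - 24327) = √(-36999) = 3*I*√4111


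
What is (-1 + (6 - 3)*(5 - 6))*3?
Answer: -12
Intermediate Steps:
(-1 + (6 - 3)*(5 - 6))*3 = (-1 + 3*(-1))*3 = (-1 - 3)*3 = -4*3 = -12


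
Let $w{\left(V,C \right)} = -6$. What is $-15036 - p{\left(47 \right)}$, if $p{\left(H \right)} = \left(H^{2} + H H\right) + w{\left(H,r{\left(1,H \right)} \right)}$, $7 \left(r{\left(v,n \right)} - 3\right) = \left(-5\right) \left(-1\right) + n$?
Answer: $-19448$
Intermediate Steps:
$r{\left(v,n \right)} = \frac{26}{7} + \frac{n}{7}$ ($r{\left(v,n \right)} = 3 + \frac{\left(-5\right) \left(-1\right) + n}{7} = 3 + \frac{5 + n}{7} = 3 + \left(\frac{5}{7} + \frac{n}{7}\right) = \frac{26}{7} + \frac{n}{7}$)
$p{\left(H \right)} = -6 + 2 H^{2}$ ($p{\left(H \right)} = \left(H^{2} + H H\right) - 6 = \left(H^{2} + H^{2}\right) - 6 = 2 H^{2} - 6 = -6 + 2 H^{2}$)
$-15036 - p{\left(47 \right)} = -15036 - \left(-6 + 2 \cdot 47^{2}\right) = -15036 - \left(-6 + 2 \cdot 2209\right) = -15036 - \left(-6 + 4418\right) = -15036 - 4412 = -19448$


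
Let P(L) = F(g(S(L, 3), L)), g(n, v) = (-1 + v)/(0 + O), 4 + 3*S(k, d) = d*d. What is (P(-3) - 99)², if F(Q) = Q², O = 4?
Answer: 9604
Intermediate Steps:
S(k, d) = -4/3 + d²/3 (S(k, d) = -4/3 + (d*d)/3 = -4/3 + d²/3)
g(n, v) = -¼ + v/4 (g(n, v) = (-1 + v)/(0 + 4) = (-1 + v)/4 = (-1 + v)*(¼) = -¼ + v/4)
P(L) = (-¼ + L/4)²
(P(-3) - 99)² = ((-1 - 3)²/16 - 99)² = ((1/16)*(-4)² - 99)² = ((1/16)*16 - 99)² = (1 - 99)² = (-98)² = 9604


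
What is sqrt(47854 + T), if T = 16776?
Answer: sqrt(64630) ≈ 254.22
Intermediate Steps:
sqrt(47854 + T) = sqrt(47854 + 16776) = sqrt(64630)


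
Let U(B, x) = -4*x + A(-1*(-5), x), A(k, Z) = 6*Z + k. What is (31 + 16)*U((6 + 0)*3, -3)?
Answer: -47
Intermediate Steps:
A(k, Z) = k + 6*Z
U(B, x) = 5 + 2*x (U(B, x) = -4*x + (-1*(-5) + 6*x) = -4*x + (5 + 6*x) = 5 + 2*x)
(31 + 16)*U((6 + 0)*3, -3) = (31 + 16)*(5 + 2*(-3)) = 47*(5 - 6) = 47*(-1) = -47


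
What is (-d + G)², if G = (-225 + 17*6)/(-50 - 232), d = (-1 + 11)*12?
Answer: 126315121/8836 ≈ 14296.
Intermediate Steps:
d = 120 (d = 10*12 = 120)
G = 41/94 (G = (-225 + 102)/(-282) = -123*(-1/282) = 41/94 ≈ 0.43617)
(-d + G)² = (-1*120 + 41/94)² = (-120 + 41/94)² = (-11239/94)² = 126315121/8836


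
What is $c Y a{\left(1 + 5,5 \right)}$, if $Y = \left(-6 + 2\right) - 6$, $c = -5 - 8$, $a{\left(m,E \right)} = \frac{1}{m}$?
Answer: $\frac{65}{3} \approx 21.667$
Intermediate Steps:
$c = -13$
$Y = -10$ ($Y = -4 - 6 = -10$)
$c Y a{\left(1 + 5,5 \right)} = \frac{\left(-13\right) \left(-10\right)}{1 + 5} = \frac{130}{6} = 130 \cdot \frac{1}{6} = \frac{65}{3}$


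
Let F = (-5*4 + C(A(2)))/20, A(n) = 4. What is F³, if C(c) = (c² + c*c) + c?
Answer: 64/125 ≈ 0.51200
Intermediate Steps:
C(c) = c + 2*c² (C(c) = (c² + c²) + c = 2*c² + c = c + 2*c²)
F = ⅘ (F = (-5*4 + 4*(1 + 2*4))/20 = (-20 + 4*(1 + 8))*(1/20) = (-20 + 4*9)*(1/20) = (-20 + 36)*(1/20) = 16*(1/20) = ⅘ ≈ 0.80000)
F³ = (⅘)³ = 64/125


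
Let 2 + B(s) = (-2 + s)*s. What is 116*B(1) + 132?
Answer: -216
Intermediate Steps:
B(s) = -2 + s*(-2 + s) (B(s) = -2 + (-2 + s)*s = -2 + s*(-2 + s))
116*B(1) + 132 = 116*(-2 + 1**2 - 2*1) + 132 = 116*(-2 + 1 - 2) + 132 = 116*(-3) + 132 = -348 + 132 = -216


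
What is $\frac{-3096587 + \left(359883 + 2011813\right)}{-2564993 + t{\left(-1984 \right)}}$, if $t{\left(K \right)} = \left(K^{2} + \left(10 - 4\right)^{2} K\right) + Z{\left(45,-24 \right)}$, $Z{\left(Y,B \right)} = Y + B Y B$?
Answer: $- \frac{724891}{1325804} \approx -0.54676$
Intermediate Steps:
$Z{\left(Y,B \right)} = Y + Y B^{2}$ ($Z{\left(Y,B \right)} = Y + B B Y = Y + Y B^{2}$)
$t{\left(K \right)} = 25965 + K^{2} + 36 K$ ($t{\left(K \right)} = \left(K^{2} + \left(10 - 4\right)^{2} K\right) + 45 \left(1 + \left(-24\right)^{2}\right) = \left(K^{2} + 6^{2} K\right) + 45 \left(1 + 576\right) = \left(K^{2} + 36 K\right) + 45 \cdot 577 = \left(K^{2} + 36 K\right) + 25965 = 25965 + K^{2} + 36 K$)
$\frac{-3096587 + \left(359883 + 2011813\right)}{-2564993 + t{\left(-1984 \right)}} = \frac{-3096587 + \left(359883 + 2011813\right)}{-2564993 + \left(25965 + \left(-1984\right)^{2} + 36 \left(-1984\right)\right)} = \frac{-3096587 + 2371696}{-2564993 + \left(25965 + 3936256 - 71424\right)} = - \frac{724891}{-2564993 + 3890797} = - \frac{724891}{1325804}$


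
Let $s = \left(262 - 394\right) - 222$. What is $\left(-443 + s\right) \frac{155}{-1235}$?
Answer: $\frac{24707}{247} \approx 100.03$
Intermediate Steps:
$s = -354$ ($s = \left(262 - 394\right) - 222 = -132 - 222 = -354$)
$\left(-443 + s\right) \frac{155}{-1235} = \left(-443 - 354\right) \frac{155}{-1235} = - 797 \cdot 155 \left(- \frac{1}{1235}\right) = \left(-797\right) \left(- \frac{31}{247}\right) = \frac{24707}{247}$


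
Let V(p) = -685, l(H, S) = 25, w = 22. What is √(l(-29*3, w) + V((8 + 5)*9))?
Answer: 2*I*√165 ≈ 25.69*I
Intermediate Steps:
√(l(-29*3, w) + V((8 + 5)*9)) = √(25 - 685) = √(-660) = 2*I*√165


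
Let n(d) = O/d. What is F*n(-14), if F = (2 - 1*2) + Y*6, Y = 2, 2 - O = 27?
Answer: 150/7 ≈ 21.429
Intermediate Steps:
O = -25 (O = 2 - 1*27 = 2 - 27 = -25)
n(d) = -25/d
F = 12 (F = (2 - 1*2) + 2*6 = (2 - 2) + 12 = 0 + 12 = 12)
F*n(-14) = 12*(-25/(-14)) = 12*(-25*(-1/14)) = 12*(25/14) = 150/7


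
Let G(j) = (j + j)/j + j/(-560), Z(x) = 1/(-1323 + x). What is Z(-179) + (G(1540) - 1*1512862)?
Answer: -4544639703/3004 ≈ -1.5129e+6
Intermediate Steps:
G(j) = 2 - j/560 (G(j) = (2*j)/j + j*(-1/560) = 2 - j/560)
Z(-179) + (G(1540) - 1*1512862) = 1/(-1323 - 179) + ((2 - 1/560*1540) - 1*1512862) = 1/(-1502) + ((2 - 11/4) - 1512862) = -1/1502 + (-3/4 - 1512862) = -1/1502 - 6051451/4 = -4544639703/3004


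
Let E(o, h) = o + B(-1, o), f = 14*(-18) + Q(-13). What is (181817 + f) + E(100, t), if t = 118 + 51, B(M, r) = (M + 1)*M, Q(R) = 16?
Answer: 181681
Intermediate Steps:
B(M, r) = M*(1 + M) (B(M, r) = (1 + M)*M = M*(1 + M))
t = 169
f = -236 (f = 14*(-18) + 16 = -252 + 16 = -236)
E(o, h) = o (E(o, h) = o - (1 - 1) = o - 1*0 = o + 0 = o)
(181817 + f) + E(100, t) = (181817 - 236) + 100 = 181581 + 100 = 181681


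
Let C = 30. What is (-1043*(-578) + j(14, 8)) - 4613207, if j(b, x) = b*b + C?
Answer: -4010127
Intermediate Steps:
j(b, x) = 30 + b² (j(b, x) = b*b + 30 = b² + 30 = 30 + b²)
(-1043*(-578) + j(14, 8)) - 4613207 = (-1043*(-578) + (30 + 14²)) - 4613207 = (602854 + (30 + 196)) - 4613207 = (602854 + 226) - 4613207 = 603080 - 4613207 = -4010127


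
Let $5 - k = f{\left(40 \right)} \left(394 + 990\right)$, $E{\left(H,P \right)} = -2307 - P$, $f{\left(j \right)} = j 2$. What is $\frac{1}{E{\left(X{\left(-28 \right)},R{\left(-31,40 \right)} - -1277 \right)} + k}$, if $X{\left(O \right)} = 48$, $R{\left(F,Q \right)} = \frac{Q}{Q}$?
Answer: $- \frac{1}{114300} \approx -8.7489 \cdot 10^{-6}$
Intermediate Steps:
$R{\left(F,Q \right)} = 1$
$f{\left(j \right)} = 2 j$
$k = -110715$ ($k = 5 - 2 \cdot 40 \left(394 + 990\right) = 5 - 80 \cdot 1384 = 5 - 110720 = -110715$)
$\frac{1}{E{\left(X{\left(-28 \right)},R{\left(-31,40 \right)} - -1277 \right)} + k} = \frac{1}{\left(-2307 - \left(1 - -1277\right)\right) - 110715} = \frac{1}{\left(-2307 - \left(1 + 1277\right)\right) - 110715} = \frac{1}{\left(-2307 - 1278\right) - 110715} = \frac{1}{-3585 - 110715} = \frac{1}{-114300} = - \frac{1}{114300}$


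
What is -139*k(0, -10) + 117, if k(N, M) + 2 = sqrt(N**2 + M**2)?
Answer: -995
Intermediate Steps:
k(N, M) = -2 + sqrt(M**2 + N**2) (k(N, M) = -2 + sqrt(N**2 + M**2) = -2 + sqrt(M**2 + N**2))
-139*k(0, -10) + 117 = -139*(-2 + sqrt((-10)**2 + 0**2)) + 117 = -139*(-2 + sqrt(100 + 0)) + 117 = -139*(-2 + sqrt(100)) + 117 = -139*(-2 + 10) + 117 = -139*8 + 117 = -1112 + 117 = -995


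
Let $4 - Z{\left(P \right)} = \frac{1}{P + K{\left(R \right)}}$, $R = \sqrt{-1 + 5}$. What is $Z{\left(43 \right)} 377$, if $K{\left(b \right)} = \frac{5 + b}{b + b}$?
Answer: $\frac{268424}{179} \approx 1499.6$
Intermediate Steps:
$R = 2$ ($R = \sqrt{4} = 2$)
$K{\left(b \right)} = \frac{5 + b}{2 b}$
$Z{\left(P \right)} = 4 - \frac{1}{\frac{7}{4} + P}$ ($Z{\left(P \right)} = 4 - \frac{1}{P + \frac{5 + 2}{2 \cdot 2}} = 4 - \frac{1}{P + \frac{1}{2} \cdot \frac{1}{2} \cdot 7} = 4 - \frac{1}{P + \frac{7}{4}} = 4 - \frac{1}{\frac{7}{4} + P}$)
$Z{\left(43 \right)} 377 = \frac{8 \left(3 + 2 \cdot 43\right)}{7 + 4 \cdot 43} \cdot 377 = \frac{8 \left(3 + 86\right)}{7 + 172} \cdot 377 = 8 \cdot \frac{1}{179} \cdot 89 \cdot 377 = \frac{712}{179} \cdot 377 = \frac{268424}{179}$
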